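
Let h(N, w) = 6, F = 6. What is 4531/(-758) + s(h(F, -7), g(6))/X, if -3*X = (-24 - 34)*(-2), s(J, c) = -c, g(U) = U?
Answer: -63994/10991 ≈ -5.8224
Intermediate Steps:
X = -116/3 (X = -(-24 - 34)*(-2)/3 = -(-58)*(-2)/3 = -1/3*116 = -116/3 ≈ -38.667)
4531/(-758) + s(h(F, -7), g(6))/X = 4531/(-758) + (-1*6)/(-116/3) = 4531*(-1/758) - 6*(-3/116) = -4531/758 + 9/58 = -63994/10991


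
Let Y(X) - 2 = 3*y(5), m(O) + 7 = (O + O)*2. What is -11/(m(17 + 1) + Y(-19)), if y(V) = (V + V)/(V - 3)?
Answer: -11/82 ≈ -0.13415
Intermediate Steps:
y(V) = 2*V/(-3 + V) (y(V) = (2*V)/(-3 + V) = 2*V/(-3 + V))
m(O) = -7 + 4*O (m(O) = -7 + (O + O)*2 = -7 + (2*O)*2 = -7 + 4*O)
Y(X) = 17 (Y(X) = 2 + 3*(2*5/(-3 + 5)) = 2 + 3*(2*5/2) = 2 + 3*(2*5*(½)) = 2 + 3*5 = 2 + 15 = 17)
-11/(m(17 + 1) + Y(-19)) = -11/((-7 + 4*(17 + 1)) + 17) = -11/((-7 + 4*18) + 17) = -11/((-7 + 72) + 17) = -11/(65 + 17) = -11/82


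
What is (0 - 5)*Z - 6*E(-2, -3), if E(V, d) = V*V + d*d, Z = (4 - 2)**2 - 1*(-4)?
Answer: -118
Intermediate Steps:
Z = 8 (Z = 2**2 + 4 = 4 + 4 = 8)
E(V, d) = V**2 + d**2
(0 - 5)*Z - 6*E(-2, -3) = (0 - 5)*8 - 6*((-2)**2 + (-3)**2) = -5*8 - 6*(4 + 9) = -40 - 6*13 = -40 - 78 = -118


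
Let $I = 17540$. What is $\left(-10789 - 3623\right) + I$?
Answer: $3128$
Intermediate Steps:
$\left(-10789 - 3623\right) + I = \left(-10789 - 3623\right) + 17540 = -14412 + 17540 = 3128$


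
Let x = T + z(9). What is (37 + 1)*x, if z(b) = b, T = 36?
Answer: 1710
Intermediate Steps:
x = 45 (x = 36 + 9 = 45)
(37 + 1)*x = (37 + 1)*45 = 38*45 = 1710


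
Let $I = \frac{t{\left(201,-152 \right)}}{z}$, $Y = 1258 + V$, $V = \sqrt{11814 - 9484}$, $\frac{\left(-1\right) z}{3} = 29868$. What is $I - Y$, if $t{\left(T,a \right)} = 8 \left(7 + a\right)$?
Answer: $- \frac{28180168}{22401} - \sqrt{2330} \approx -1306.3$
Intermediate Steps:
$z = -89604$ ($z = \left(-3\right) 29868 = -89604$)
$t{\left(T,a \right)} = 56 + 8 a$
$V = \sqrt{2330} \approx 48.27$
$Y = 1258 + \sqrt{2330} \approx 1306.3$
$I = \frac{290}{22401}$ ($I = \frac{56 + 8 \left(-152\right)}{-89604} = \left(56 - 1216\right) \left(- \frac{1}{89604}\right) = \left(-1160\right) \left(- \frac{1}{89604}\right) = \frac{290}{22401} \approx 0.012946$)
$I - Y = \frac{290}{22401} - \left(1258 + \sqrt{2330}\right) = - \frac{28180168}{22401} - \sqrt{2330}$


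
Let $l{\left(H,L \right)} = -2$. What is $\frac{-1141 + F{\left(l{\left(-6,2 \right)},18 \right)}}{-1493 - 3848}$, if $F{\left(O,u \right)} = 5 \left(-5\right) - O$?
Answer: $\frac{1164}{5341} \approx 0.21794$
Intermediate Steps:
$F{\left(O,u \right)} = -25 - O$
$\frac{-1141 + F{\left(l{\left(-6,2 \right)},18 \right)}}{-1493 - 3848} = \frac{-1141 - 23}{-1493 - 3848} = \frac{-1141 + \left(-25 + 2\right)}{-5341} = \left(-1141 - 23\right) \left(- \frac{1}{5341}\right) = \left(-1164\right) \left(- \frac{1}{5341}\right) = \frac{1164}{5341}$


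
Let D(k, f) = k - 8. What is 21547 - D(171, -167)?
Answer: 21384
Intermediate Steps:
D(k, f) = -8 + k
21547 - D(171, -167) = 21547 - (-8 + 171) = 21547 - 1*163 = 21547 - 163 = 21384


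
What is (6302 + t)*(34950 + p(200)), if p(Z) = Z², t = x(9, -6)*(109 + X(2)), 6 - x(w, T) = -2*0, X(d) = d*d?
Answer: 523151000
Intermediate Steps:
X(d) = d²
x(w, T) = 6 (x(w, T) = 6 - (-2)*0 = 6 - 1*0 = 6 + 0 = 6)
t = 678 (t = 6*(109 + 2²) = 6*(109 + 4) = 6*113 = 678)
(6302 + t)*(34950 + p(200)) = (6302 + 678)*(34950 + 200²) = 6980*(34950 + 40000) = 6980*74950 = 523151000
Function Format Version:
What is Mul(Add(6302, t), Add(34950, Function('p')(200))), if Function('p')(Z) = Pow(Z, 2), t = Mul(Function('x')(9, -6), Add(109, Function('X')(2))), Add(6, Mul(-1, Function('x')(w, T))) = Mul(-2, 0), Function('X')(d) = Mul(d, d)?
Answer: 523151000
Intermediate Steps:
Function('X')(d) = Pow(d, 2)
Function('x')(w, T) = 6 (Function('x')(w, T) = Add(6, Mul(-1, Mul(-2, 0))) = Add(6, Mul(-1, 0)) = Add(6, 0) = 6)
t = 678 (t = Mul(6, Add(109, Pow(2, 2))) = Mul(6, Add(109, 4)) = Mul(6, 113) = 678)
Mul(Add(6302, t), Add(34950, Function('p')(200))) = Mul(Add(6302, 678), Add(34950, Pow(200, 2))) = Mul(6980, Add(34950, 40000)) = Mul(6980, 74950) = 523151000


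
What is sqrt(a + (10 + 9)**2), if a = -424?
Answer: 3*I*sqrt(7) ≈ 7.9373*I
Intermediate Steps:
sqrt(a + (10 + 9)**2) = sqrt(-424 + (10 + 9)**2) = sqrt(-424 + 19**2) = sqrt(-424 + 361) = sqrt(-63) = 3*I*sqrt(7)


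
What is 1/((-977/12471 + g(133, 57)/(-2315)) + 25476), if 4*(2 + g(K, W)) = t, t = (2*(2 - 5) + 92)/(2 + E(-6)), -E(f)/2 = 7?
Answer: 76987640/1961331211389 ≈ 3.9253e-5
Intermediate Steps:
E(f) = -14 (E(f) = -2*7 = -14)
t = -43/6 (t = (2*(2 - 5) + 92)/(2 - 14) = (2*(-3) + 92)/(-12) = (-6 + 92)*(-1/12) = 86*(-1/12) = -43/6 ≈ -7.1667)
g(K, W) = -91/24 (g(K, W) = -2 + (¼)*(-43/6) = -2 - 43/24 = -91/24)
1/((-977/12471 + g(133, 57)/(-2315)) + 25476) = 1/((-977/12471 - 91/24/(-2315)) + 25476) = 1/((-977*1/12471 - 91/24*(-1/2315)) + 25476) = 1/((-977/12471 + 91/55560) + 25476) = 1/(-5905251/76987640 + 25476) = 1/(1961331211389/76987640) = 76987640/1961331211389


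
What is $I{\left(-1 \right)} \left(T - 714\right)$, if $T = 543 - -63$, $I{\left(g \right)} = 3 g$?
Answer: $324$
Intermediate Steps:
$T = 606$ ($T = 543 + 63 = 606$)
$I{\left(-1 \right)} \left(T - 714\right) = 3 \left(-1\right) \left(606 - 714\right) = \left(-3\right) \left(-108\right) = 324$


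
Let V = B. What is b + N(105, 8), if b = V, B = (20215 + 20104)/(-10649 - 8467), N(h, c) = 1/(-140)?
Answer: -353986/167265 ≈ -2.1163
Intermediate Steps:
N(h, c) = -1/140
B = -40319/19116 (B = 40319/(-19116) = 40319*(-1/19116) = -40319/19116 ≈ -2.1092)
V = -40319/19116 ≈ -2.1092
b = -40319/19116 ≈ -2.1092
b + N(105, 8) = -40319/19116 - 1/140 = -353986/167265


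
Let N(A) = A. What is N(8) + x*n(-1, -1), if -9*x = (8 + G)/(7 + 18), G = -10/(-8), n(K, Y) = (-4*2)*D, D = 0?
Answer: 8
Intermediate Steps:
n(K, Y) = 0 (n(K, Y) = -4*2*0 = -8*0 = 0)
G = 5/4 (G = -10*(-⅛) = 5/4 ≈ 1.2500)
x = -37/900 (x = -(8 + 5/4)/(9*(7 + 18)) = -37/(36*25) = -⅑*37/100 = -37/900 ≈ -0.041111)
N(8) + x*n(-1, -1) = 8 - 37/900*0 = 8 + 0 = 8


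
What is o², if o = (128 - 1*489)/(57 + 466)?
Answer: 130321/273529 ≈ 0.47644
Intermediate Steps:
o = -361/523 (o = (128 - 489)/523 = -361*1/523 = -361/523 ≈ -0.69025)
o² = (-361/523)² = 130321/273529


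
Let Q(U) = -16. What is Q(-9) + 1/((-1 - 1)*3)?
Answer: -97/6 ≈ -16.167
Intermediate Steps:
Q(-9) + 1/((-1 - 1)*3) = -16 + 1/((-1 - 1)*3) = -16 + 1/(-2*3) = -16 + 1/(-6) = -16 - 1/6 = -97/6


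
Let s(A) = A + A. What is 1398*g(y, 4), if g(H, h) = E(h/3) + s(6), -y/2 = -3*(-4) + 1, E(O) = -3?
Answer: 12582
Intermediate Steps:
y = -26 (y = -2*(-3*(-4) + 1) = -2*(12 + 1) = -2*13 = -26)
s(A) = 2*A
g(H, h) = 9 (g(H, h) = -3 + 2*6 = -3 + 12 = 9)
1398*g(y, 4) = 1398*9 = 12582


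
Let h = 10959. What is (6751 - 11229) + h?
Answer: 6481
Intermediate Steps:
(6751 - 11229) + h = (6751 - 11229) + 10959 = -4478 + 10959 = 6481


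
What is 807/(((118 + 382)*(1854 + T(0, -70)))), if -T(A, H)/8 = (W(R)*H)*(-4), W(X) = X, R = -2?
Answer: 807/3167000 ≈ 0.00025482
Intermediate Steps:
T(A, H) = -64*H (T(A, H) = -8*(-2*H)*(-4) = -64*H)
807/(((118 + 382)*(1854 + T(0, -70)))) = 807/(((118 + 382)*(1854 - 64*(-70)))) = 807/((500*(1854 + 4480))) = 807/((500*6334)) = 807/3167000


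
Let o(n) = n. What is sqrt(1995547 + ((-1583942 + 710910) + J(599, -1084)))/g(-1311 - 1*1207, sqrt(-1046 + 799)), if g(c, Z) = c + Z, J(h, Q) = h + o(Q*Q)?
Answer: -2518*sqrt(2298170)/6340571 - I*sqrt(567647990)/6340571 ≈ -0.60203 - 0.0037576*I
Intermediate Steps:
J(h, Q) = h + Q**2 (J(h, Q) = h + Q*Q = h + Q**2)
g(c, Z) = Z + c
sqrt(1995547 + ((-1583942 + 710910) + J(599, -1084)))/g(-1311 - 1*1207, sqrt(-1046 + 799)) = sqrt(1995547 + ((-1583942 + 710910) + (599 + (-1084)**2)))/(sqrt(-1046 + 799) + (-1311 - 1*1207)) = sqrt(1995547 + (-873032 + (599 + 1175056)))/(sqrt(-247) + (-1311 - 1207)) = sqrt(1995547 + (-873032 + 1175655))/(I*sqrt(247) - 2518) = sqrt(1995547 + 302623)/(-2518 + I*sqrt(247)) = sqrt(2298170)/(-2518 + I*sqrt(247))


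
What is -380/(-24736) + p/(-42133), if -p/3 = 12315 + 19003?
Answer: 83573453/37221496 ≈ 2.2453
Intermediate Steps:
p = -93954 (p = -3*(12315 + 19003) = -3*31318 = -93954)
-380/(-24736) + p/(-42133) = -380/(-24736) - 93954/(-42133) = -380*(-1/24736) - 93954*(-1/42133) = 95/6184 + 13422/6019 = 83573453/37221496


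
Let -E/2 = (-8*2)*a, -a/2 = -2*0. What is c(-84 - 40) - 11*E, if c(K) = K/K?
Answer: 1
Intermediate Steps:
a = 0 (a = -(-4)*0 = -2*0 = 0)
c(K) = 1
E = 0 (E = -2*(-8*2)*0 = -(-32)*0 = -2*0 = 0)
c(-84 - 40) - 11*E = 1 - 11*0 = 1 + 0 = 1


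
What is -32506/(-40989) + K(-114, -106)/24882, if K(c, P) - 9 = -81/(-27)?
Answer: 10375720/13075491 ≈ 0.79352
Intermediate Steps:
K(c, P) = 12 (K(c, P) = 9 - 81/(-27) = 9 - 81*(-1/27) = 9 + 3 = 12)
-32506/(-40989) + K(-114, -106)/24882 = -32506/(-40989) + 12/24882 = -32506*(-1/40989) + 12*(1/24882) = 32506/40989 + 2/4147 = 10375720/13075491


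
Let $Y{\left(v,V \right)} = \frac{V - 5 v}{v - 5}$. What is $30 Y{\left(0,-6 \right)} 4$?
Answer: $144$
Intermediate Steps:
$Y{\left(v,V \right)} = \frac{V - 5 v}{-5 + v}$
$30 Y{\left(0,-6 \right)} 4 = 30 \frac{-6 - 0}{-5 + 0} \cdot 4 = 30 \frac{-6 + 0}{-5} \cdot 4 = 30 \left(\left(- \frac{1}{5}\right) \left(-6\right)\right) 4 = 30 \cdot \frac{6}{5} \cdot 4 = 36 \cdot 4 = 144$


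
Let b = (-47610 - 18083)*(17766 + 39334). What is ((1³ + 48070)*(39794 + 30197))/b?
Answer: -3364537361/3751070300 ≈ -0.89695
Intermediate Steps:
b = -3751070300 (b = -65693*57100 = -3751070300)
((1³ + 48070)*(39794 + 30197))/b = ((1³ + 48070)*(39794 + 30197))/(-3751070300) = ((1 + 48070)*69991)*(-1/3751070300) = (48071*69991)*(-1/3751070300) = 3364537361*(-1/3751070300) = -3364537361/3751070300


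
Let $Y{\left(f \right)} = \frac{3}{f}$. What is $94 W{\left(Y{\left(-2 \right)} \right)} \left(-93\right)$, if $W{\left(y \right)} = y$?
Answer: $13113$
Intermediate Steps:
$94 W{\left(Y{\left(-2 \right)} \right)} \left(-93\right) = 94 \frac{3}{-2} \left(-93\right) = 94 \cdot 3 \left(- \frac{1}{2}\right) \left(-93\right) = 94 \left(- \frac{3}{2}\right) \left(-93\right) = \left(-141\right) \left(-93\right) = 13113$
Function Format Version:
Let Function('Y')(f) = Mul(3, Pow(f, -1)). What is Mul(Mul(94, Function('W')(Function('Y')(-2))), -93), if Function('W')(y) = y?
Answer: 13113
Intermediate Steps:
Mul(Mul(94, Function('W')(Function('Y')(-2))), -93) = Mul(Mul(94, Mul(3, Pow(-2, -1))), -93) = Mul(Mul(94, Mul(3, Rational(-1, 2))), -93) = Mul(Mul(94, Rational(-3, 2)), -93) = Mul(-141, -93) = 13113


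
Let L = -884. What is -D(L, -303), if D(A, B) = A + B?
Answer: 1187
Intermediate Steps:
-D(L, -303) = -(-884 - 303) = -1*(-1187) = 1187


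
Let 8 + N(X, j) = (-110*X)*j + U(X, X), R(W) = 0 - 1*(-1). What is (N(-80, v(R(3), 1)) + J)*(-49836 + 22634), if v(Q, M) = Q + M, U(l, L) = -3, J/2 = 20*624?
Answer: -1157417898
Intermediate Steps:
J = 24960 (J = 2*(20*624) = 2*12480 = 24960)
R(W) = 1 (R(W) = 0 + 1 = 1)
v(Q, M) = M + Q
N(X, j) = -11 - 110*X*j (N(X, j) = -8 + ((-110*X)*j - 3) = -8 + (-110*X*j - 3) = -8 + (-3 - 110*X*j) = -11 - 110*X*j)
(N(-80, v(R(3), 1)) + J)*(-49836 + 22634) = ((-11 - 110*(-80)*(1 + 1)) + 24960)*(-49836 + 22634) = ((-11 - 110*(-80)*2) + 24960)*(-27202) = ((-11 + 17600) + 24960)*(-27202) = (17589 + 24960)*(-27202) = 42549*(-27202) = -1157417898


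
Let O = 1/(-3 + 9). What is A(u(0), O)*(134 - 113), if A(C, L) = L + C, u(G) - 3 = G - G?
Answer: 133/2 ≈ 66.500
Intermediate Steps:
O = ⅙ (O = 1/6 = ⅙ ≈ 0.16667)
u(G) = 3 (u(G) = 3 + (G - G) = 3 + 0 = 3)
A(C, L) = C + L
A(u(0), O)*(134 - 113) = (3 + ⅙)*(134 - 113) = (19/6)*21 = 133/2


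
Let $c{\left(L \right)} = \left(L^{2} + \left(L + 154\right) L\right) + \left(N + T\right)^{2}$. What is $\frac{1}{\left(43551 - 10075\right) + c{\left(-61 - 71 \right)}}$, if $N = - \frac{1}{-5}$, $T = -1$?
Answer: $\frac{25}{1199916} \approx 2.0835 \cdot 10^{-5}$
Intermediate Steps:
$N = \frac{1}{5}$ ($N = \left(-1\right) \left(- \frac{1}{5}\right) = \frac{1}{5} \approx 0.2$)
$c{\left(L \right)} = \frac{16}{25} + L^{2} + L \left(154 + L\right)$ ($c{\left(L \right)} = \left(L^{2} + \left(L + 154\right) L\right) + \left(\frac{1}{5} - 1\right)^{2} = \left(L^{2} + \left(154 + L\right) L\right) + \left(- \frac{4}{5}\right)^{2} = \left(L^{2} + L \left(154 + L\right)\right) + \frac{16}{25} = \frac{16}{25} + L^{2} + L \left(154 + L\right)$)
$\frac{1}{\left(43551 - 10075\right) + c{\left(-61 - 71 \right)}} = \frac{1}{\left(43551 - 10075\right) + \left(\frac{16}{25} + 2 \left(-61 - 71\right)^{2} + 154 \left(-61 - 71\right)\right)} = \frac{1}{33476 + \left(\frac{16}{25} + 2 \left(-61 - 71\right)^{2} + 154 \left(-61 - 71\right)\right)} = \frac{1}{33476 + \left(\frac{16}{25} + 2 \left(-132\right)^{2} + 154 \left(-132\right)\right)} = \frac{1}{33476 + \left(\frac{16}{25} + 2 \cdot 17424 - 20328\right)} = \frac{1}{33476 + \left(\frac{16}{25} + 34848 - 20328\right)} = \frac{1}{33476 + \frac{363016}{25}} = \frac{1}{\frac{1199916}{25}} = \frac{25}{1199916}$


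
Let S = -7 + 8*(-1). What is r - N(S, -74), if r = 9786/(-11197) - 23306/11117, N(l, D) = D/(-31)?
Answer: -20673497190/3858788519 ≈ -5.3575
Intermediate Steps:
S = -15 (S = -7 - 8 = -15)
N(l, D) = -D/31 (N(l, D) = D*(-1/31) = -D/31)
r = -369748244/124477049 (r = 9786*(-1/11197) - 23306*1/11117 = -9786/11197 - 23306/11117 = -369748244/124477049 ≈ -2.9704)
r - N(S, -74) = -369748244/124477049 - (-1)*(-74)/31 = -369748244/124477049 - 1*74/31 = -369748244/124477049 - 74/31 = -20673497190/3858788519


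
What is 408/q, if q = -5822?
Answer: -204/2911 ≈ -0.070079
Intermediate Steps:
408/q = 408/(-5822) = 408*(-1/5822) = -204/2911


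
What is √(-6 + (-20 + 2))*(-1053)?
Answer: -2106*I*√6 ≈ -5158.6*I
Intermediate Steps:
√(-6 + (-20 + 2))*(-1053) = √(-6 - 18)*(-1053) = √(-24)*(-1053) = (2*I*√6)*(-1053) = -2106*I*√6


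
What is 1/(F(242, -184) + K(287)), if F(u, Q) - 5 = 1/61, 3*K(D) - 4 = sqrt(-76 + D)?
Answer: 70882/188371 - 3721*sqrt(211)/188371 ≈ 0.089352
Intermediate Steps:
K(D) = 4/3 + sqrt(-76 + D)/3
F(u, Q) = 306/61 (F(u, Q) = 5 + 1/61 = 306/61)
1/(F(242, -184) + K(287)) = 1/(306/61 + (4/3 + sqrt(-76 + 287)/3)) = 1/(306/61 + (4/3 + sqrt(211)/3)) = 1/(1162/183 + sqrt(211)/3)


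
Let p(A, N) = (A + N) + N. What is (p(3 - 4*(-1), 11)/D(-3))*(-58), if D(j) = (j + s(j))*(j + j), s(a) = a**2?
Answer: 841/18 ≈ 46.722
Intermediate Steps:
p(A, N) = A + 2*N
D(j) = 2*j*(j + j**2) (D(j) = (j + j**2)*(j + j) = (j + j**2)*(2*j) = 2*j*(j + j**2))
(p(3 - 4*(-1), 11)/D(-3))*(-58) = (((3 - 4*(-1)) + 2*11)/((2*(-3)**2*(1 - 3))))*(-58) = (((3 + 4) + 22)/((2*9*(-2))))*(-58) = ((7 + 22)/(-36))*(-58) = (29*(-1/36))*(-58) = -29/36*(-58) = 841/18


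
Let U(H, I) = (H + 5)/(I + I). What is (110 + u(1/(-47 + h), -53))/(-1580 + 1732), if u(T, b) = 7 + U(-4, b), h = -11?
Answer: 12401/16112 ≈ 0.76967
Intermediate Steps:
U(H, I) = (5 + H)/(2*I) (U(H, I) = (5 + H)/((2*I)) = (5 + H)*(1/(2*I)) = (5 + H)/(2*I))
u(T, b) = 7 + 1/(2*b) (u(T, b) = 7 + (5 - 4)/(2*b) = 7 + (½)*1/b = 7 + 1/(2*b))
(110 + u(1/(-47 + h), -53))/(-1580 + 1732) = (110 + (7 + (½)/(-53)))/(-1580 + 1732) = (110 + (7 + (½)*(-1/53)))/152 = (110 + (7 - 1/106))*(1/152) = (110 + 741/106)*(1/152) = (12401/106)*(1/152) = 12401/16112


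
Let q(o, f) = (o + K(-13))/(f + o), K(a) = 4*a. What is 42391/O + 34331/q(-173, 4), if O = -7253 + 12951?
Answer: 33068986397/1282050 ≈ 25794.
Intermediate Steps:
q(o, f) = (-52 + o)/(f + o) (q(o, f) = (o + 4*(-13))/(f + o) = (o - 52)/(f + o) = (-52 + o)/(f + o))
O = 5698
42391/O + 34331/q(-173, 4) = 42391/5698 + 34331/(((-52 - 173)/(4 - 173))) = 42391*(1/5698) + 34331/((-225/(-169))) = 42391/5698 + 34331/((-1/169*(-225))) = 42391/5698 + 34331/(225/169) = 42391/5698 + 34331*(169/225) = 42391/5698 + 5801939/225 = 33068986397/1282050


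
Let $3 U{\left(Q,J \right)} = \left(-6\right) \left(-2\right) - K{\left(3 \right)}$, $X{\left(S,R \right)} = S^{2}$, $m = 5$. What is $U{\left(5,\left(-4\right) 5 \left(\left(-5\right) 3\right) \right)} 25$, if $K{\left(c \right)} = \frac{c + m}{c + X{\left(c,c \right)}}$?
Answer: $\frac{850}{9} \approx 94.444$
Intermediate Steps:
$K{\left(c \right)} = \frac{5 + c}{c + c^{2}}$ ($K{\left(c \right)} = \frac{c + 5}{c + c^{2}} = \frac{5 + c}{c + c^{2}}$)
$U{\left(Q,J \right)} = \frac{34}{9}$ ($U{\left(Q,J \right)} = \frac{\left(-6\right) \left(-2\right) - \frac{5 + 3}{3 \left(1 + 3\right)}}{3} = \frac{12 - \frac{1}{3} \cdot \frac{1}{4} \cdot 8}{3} = \frac{12 - \frac{2}{3}}{3} = \frac{1}{3} \cdot \frac{34}{3} = \frac{34}{9}$)
$U{\left(5,\left(-4\right) 5 \left(\left(-5\right) 3\right) \right)} 25 = \frac{34}{9} \cdot 25 = \frac{850}{9}$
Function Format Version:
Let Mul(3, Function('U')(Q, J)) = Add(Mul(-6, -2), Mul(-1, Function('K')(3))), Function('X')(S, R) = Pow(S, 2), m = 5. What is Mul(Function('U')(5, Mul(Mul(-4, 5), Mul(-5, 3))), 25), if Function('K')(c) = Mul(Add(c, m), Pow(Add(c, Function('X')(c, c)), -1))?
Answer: Rational(850, 9) ≈ 94.444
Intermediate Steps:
Function('K')(c) = Mul(Pow(Add(c, Pow(c, 2)), -1), Add(5, c)) (Function('K')(c) = Mul(Add(c, 5), Pow(Add(c, Pow(c, 2)), -1)) = Mul(Add(5, c), Pow(Add(c, Pow(c, 2)), -1)) = Mul(Pow(Add(c, Pow(c, 2)), -1), Add(5, c)))
Function('U')(Q, J) = Rational(34, 9) (Function('U')(Q, J) = Mul(Rational(1, 3), Add(Mul(-6, -2), Mul(-1, Mul(Pow(3, -1), Pow(Add(1, 3), -1), Add(5, 3))))) = Mul(Rational(1, 3), Add(12, Mul(-1, Mul(Rational(1, 3), Pow(4, -1), 8)))) = Mul(Rational(1, 3), Add(12, Mul(-1, Mul(Rational(1, 3), Rational(1, 4), 8)))) = Mul(Rational(1, 3), Add(12, Mul(-1, Rational(2, 3)))) = Mul(Rational(1, 3), Add(12, Rational(-2, 3))) = Mul(Rational(1, 3), Rational(34, 3)) = Rational(34, 9))
Mul(Function('U')(5, Mul(Mul(-4, 5), Mul(-5, 3))), 25) = Mul(Rational(34, 9), 25) = Rational(850, 9)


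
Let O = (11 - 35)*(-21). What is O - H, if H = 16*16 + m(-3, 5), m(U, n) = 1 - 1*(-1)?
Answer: 246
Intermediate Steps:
m(U, n) = 2 (m(U, n) = 1 + 1 = 2)
O = 504 (O = -24*(-21) = 504)
H = 258 (H = 16*16 + 2 = 256 + 2 = 258)
O - H = 504 - 1*258 = 504 - 258 = 246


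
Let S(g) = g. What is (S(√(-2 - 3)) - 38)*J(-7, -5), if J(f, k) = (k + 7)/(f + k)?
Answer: 19/3 - I*√5/6 ≈ 6.3333 - 0.37268*I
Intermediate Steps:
J(f, k) = (7 + k)/(f + k)
(S(√(-2 - 3)) - 38)*J(-7, -5) = (√(-2 - 3) - 38)*((7 - 5)/(-7 - 5)) = (√(-5) - 38)*(2/(-12)) = (I*√5 - 38)*(-1/12*2) = (-38 + I*√5)*(-⅙) = 19/3 - I*√5/6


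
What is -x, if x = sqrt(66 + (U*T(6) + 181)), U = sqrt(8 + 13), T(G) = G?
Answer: -sqrt(247 + 6*sqrt(21)) ≈ -16.568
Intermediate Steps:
U = sqrt(21) ≈ 4.5826
x = sqrt(247 + 6*sqrt(21)) (x = sqrt(66 + (sqrt(21)*6 + 181)) = sqrt(66 + (6*sqrt(21) + 181)) = sqrt(66 + (181 + 6*sqrt(21))) = sqrt(247 + 6*sqrt(21)) ≈ 16.568)
-x = -sqrt(247 + 6*sqrt(21))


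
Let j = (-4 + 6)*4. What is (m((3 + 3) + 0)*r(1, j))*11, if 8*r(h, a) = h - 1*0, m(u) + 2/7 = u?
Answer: 55/7 ≈ 7.8571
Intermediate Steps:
m(u) = -2/7 + u
j = 8 (j = 2*4 = 8)
r(h, a) = h/8 (r(h, a) = (h - 1*0)/8 = (h + 0)/8 = h/8)
(m((3 + 3) + 0)*r(1, j))*11 = ((-2/7 + ((3 + 3) + 0))*((1/8)*1))*11 = ((-2/7 + (6 + 0))*(1/8))*11 = ((-2/7 + 6)*(1/8))*11 = ((40/7)*(1/8))*11 = (5/7)*11 = 55/7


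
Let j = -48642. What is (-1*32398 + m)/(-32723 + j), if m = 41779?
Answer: -9381/81365 ≈ -0.11530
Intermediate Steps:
(-1*32398 + m)/(-32723 + j) = (-1*32398 + 41779)/(-32723 - 48642) = (-32398 + 41779)/(-81365) = 9381*(-1/81365) = -9381/81365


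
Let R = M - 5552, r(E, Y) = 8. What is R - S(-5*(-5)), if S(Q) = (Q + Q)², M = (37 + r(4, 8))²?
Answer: -6027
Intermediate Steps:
M = 2025 (M = (37 + 8)² = 45² = 2025)
S(Q) = 4*Q² (S(Q) = (2*Q)² = 4*Q²)
R = -3527 (R = 2025 - 5552 = -3527)
R - S(-5*(-5)) = -3527 - 4*(-5*(-5))² = -3527 - 4*25² = -3527 - 4*625 = -3527 - 1*2500 = -3527 - 2500 = -6027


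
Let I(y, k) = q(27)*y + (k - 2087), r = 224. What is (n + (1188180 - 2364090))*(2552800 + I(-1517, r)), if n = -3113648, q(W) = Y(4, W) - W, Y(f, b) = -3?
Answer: -11137610000426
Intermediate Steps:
q(W) = -3 - W
I(y, k) = -2087 + k - 30*y (I(y, k) = (-3 - 1*27)*y + (k - 2087) = (-3 - 27)*y + (-2087 + k) = -30*y + (-2087 + k) = -2087 + k - 30*y)
(n + (1188180 - 2364090))*(2552800 + I(-1517, r)) = (-3113648 + (1188180 - 2364090))*(2552800 + (-2087 + 224 - 30*(-1517))) = (-3113648 - 1175910)*(2552800 + (-2087 + 224 + 45510)) = -4289558*(2552800 + 43647) = -4289558*2596447 = -11137610000426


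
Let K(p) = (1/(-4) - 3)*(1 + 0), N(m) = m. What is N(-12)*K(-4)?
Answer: 39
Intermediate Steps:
K(p) = -13/4 (K(p) = (-1/4 - 3)*1 = -13/4*1 = -13/4)
N(-12)*K(-4) = -12*(-13/4) = 39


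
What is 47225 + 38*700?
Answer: 73825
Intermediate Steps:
47225 + 38*700 = 47225 + 26600 = 73825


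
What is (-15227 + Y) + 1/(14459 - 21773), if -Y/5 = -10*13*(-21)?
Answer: -211206379/7314 ≈ -28877.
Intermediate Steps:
Y = -13650 (Y = -5*(-10*13)*(-21) = -(-650)*(-21) = -5*2730 = -13650)
(-15227 + Y) + 1/(14459 - 21773) = (-15227 - 13650) + 1/(14459 - 21773) = -28877 + 1/(-7314) = -28877 - 1/7314 = -211206379/7314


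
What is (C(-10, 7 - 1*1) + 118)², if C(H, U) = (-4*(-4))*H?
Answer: 1764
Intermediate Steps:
C(H, U) = 16*H
(C(-10, 7 - 1*1) + 118)² = (16*(-10) + 118)² = (-160 + 118)² = (-42)² = 1764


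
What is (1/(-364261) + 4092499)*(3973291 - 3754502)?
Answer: 326157027762913782/364261 ≈ 8.9539e+11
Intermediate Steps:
(1/(-364261) + 4092499)*(3973291 - 3754502) = (-1/364261 + 4092499)*218789 = (1490737778238/364261)*218789 = 326157027762913782/364261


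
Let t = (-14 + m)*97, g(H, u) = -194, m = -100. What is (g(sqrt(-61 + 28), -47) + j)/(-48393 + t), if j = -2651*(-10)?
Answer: -8772/19817 ≈ -0.44265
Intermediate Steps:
j = 26510
t = -11058 (t = (-14 - 100)*97 = -114*97 = -11058)
(g(sqrt(-61 + 28), -47) + j)/(-48393 + t) = (-194 + 26510)/(-48393 - 11058) = 26316/(-59451) = 26316*(-1/59451) = -8772/19817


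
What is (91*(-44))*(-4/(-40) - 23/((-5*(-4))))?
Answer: 21021/5 ≈ 4204.2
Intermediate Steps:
(91*(-44))*(-4/(-40) - 23/((-5*(-4)))) = -4004*(-4*(-1/40) - 23/20) = -4004*(⅒ - 23*1/20) = -4004*(⅒ - 23/20) = -4004*(-21/20) = 21021/5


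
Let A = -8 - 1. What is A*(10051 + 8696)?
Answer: -168723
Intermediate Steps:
A = -9
A*(10051 + 8696) = -9*(10051 + 8696) = -9*18747 = -168723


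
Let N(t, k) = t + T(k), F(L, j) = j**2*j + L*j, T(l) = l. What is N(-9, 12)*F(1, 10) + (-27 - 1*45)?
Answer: 2958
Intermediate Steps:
F(L, j) = j**3 + L*j
N(t, k) = k + t (N(t, k) = t + k = k + t)
N(-9, 12)*F(1, 10) + (-27 - 1*45) = (12 - 9)*(10*(1 + 10**2)) + (-27 - 1*45) = 3*(10*(1 + 100)) + (-27 - 45) = 3*(10*101) - 72 = 3*1010 - 72 = 3030 - 72 = 2958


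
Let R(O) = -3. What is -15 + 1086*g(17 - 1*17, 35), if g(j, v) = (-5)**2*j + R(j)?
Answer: -3273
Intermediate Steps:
g(j, v) = -3 + 25*j (g(j, v) = (-5)**2*j - 3 = 25*j - 3 = -3 + 25*j)
-15 + 1086*g(17 - 1*17, 35) = -15 + 1086*(-3 + 25*(17 - 1*17)) = -15 + 1086*(-3 + 25*(17 - 17)) = -15 + 1086*(-3 + 25*0) = -15 + 1086*(-3 + 0) = -15 + 1086*(-3) = -15 - 3258 = -3273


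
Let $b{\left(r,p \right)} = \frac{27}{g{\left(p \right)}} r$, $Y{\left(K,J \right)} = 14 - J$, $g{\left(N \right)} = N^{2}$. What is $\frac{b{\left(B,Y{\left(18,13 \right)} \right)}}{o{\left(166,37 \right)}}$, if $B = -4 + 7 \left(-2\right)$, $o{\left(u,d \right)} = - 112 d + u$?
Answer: $\frac{27}{221} \approx 0.12217$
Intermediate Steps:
$o{\left(u,d \right)} = u - 112 d$
$B = -18$ ($B = -4 - 14 = -18$)
$b{\left(r,p \right)} = \frac{27 r}{p^{2}}$ ($b{\left(r,p \right)} = \frac{27}{p^{2}} r = \frac{27 r}{p^{2}}$)
$\frac{b{\left(B,Y{\left(18,13 \right)} \right)}}{o{\left(166,37 \right)}} = \frac{27 \left(-18\right) \frac{1}{\left(14 - 13\right)^{2}}}{166 - 4144} = \frac{27 \left(-18\right) 1^{-2}}{-3978} = 27 \left(-18\right) 1 \left(- \frac{1}{3978}\right) = \left(-486\right) \left(- \frac{1}{3978}\right) = \frac{27}{221}$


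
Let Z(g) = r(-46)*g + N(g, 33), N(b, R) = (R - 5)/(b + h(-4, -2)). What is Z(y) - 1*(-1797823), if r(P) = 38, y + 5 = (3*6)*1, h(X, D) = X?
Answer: 16184881/9 ≈ 1.7983e+6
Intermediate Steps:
y = 13 (y = -5 + (3*6)*1 = -5 + 18*1 = -5 + 18 = 13)
N(b, R) = (-5 + R)/(-4 + b) (N(b, R) = (R - 5)/(b - 4) = (-5 + R)/(-4 + b))
Z(g) = 28/(-4 + g) + 38*g (Z(g) = 38*g + (-5 + 33)/(-4 + g) = 38*g + 28/(-4 + g) = 28/(-4 + g) + 38*g)
Z(y) - 1*(-1797823) = 2*(14 + 19*13*(-4 + 13))/(-4 + 13) - 1*(-1797823) = 2*(14 + 19*13*9)/9 + 1797823 = 2*(1/9)*(14 + 2223) + 1797823 = 2*(1/9)*2237 + 1797823 = 4474/9 + 1797823 = 16184881/9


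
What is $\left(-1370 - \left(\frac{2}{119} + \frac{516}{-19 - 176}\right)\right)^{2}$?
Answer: $\frac{111864721398544}{59830225} \approx 1.8697 \cdot 10^{6}$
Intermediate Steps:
$\left(-1370 - \left(\frac{2}{119} + \frac{516}{-19 - 176}\right)\right)^{2} = \left(-1370 - \left(\frac{2}{119} + \frac{516}{-195}\right)\right)^{2} = \left(-1370 - - \frac{20338}{7735}\right)^{2} = \left(-1370 + \left(- \frac{2}{119} + \frac{172}{65}\right)\right)^{2} = \left(-1370 + \frac{20338}{7735}\right)^{2} = \left(- \frac{10576612}{7735}\right)^{2} = \frac{111864721398544}{59830225}$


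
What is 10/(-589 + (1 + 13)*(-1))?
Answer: -10/603 ≈ -0.016584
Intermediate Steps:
10/(-589 + (1 + 13)*(-1)) = 10/(-589 + 14*(-1)) = 10/(-589 - 14) = 10/(-603) = 10*(-1/603) = -10/603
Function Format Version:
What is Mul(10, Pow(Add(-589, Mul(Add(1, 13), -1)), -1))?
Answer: Rational(-10, 603) ≈ -0.016584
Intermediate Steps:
Mul(10, Pow(Add(-589, Mul(Add(1, 13), -1)), -1)) = Mul(10, Pow(Add(-589, Mul(14, -1)), -1)) = Mul(10, Pow(Add(-589, -14), -1)) = Mul(10, Pow(-603, -1)) = Mul(10, Rational(-1, 603)) = Rational(-10, 603)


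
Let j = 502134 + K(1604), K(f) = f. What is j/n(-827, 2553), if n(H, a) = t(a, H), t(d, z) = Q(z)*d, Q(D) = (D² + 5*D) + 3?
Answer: 503738/1735521741 ≈ 0.00029025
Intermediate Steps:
Q(D) = 3 + D² + 5*D
j = 503738 (j = 502134 + 1604 = 503738)
t(d, z) = d*(3 + z² + 5*z) (t(d, z) = (3 + z² + 5*z)*d = d*(3 + z² + 5*z))
n(H, a) = a*(3 + H² + 5*H)
j/n(-827, 2553) = 503738/((2553*(3 + (-827)² + 5*(-827)))) = 503738/((2553*(3 + 683929 - 4135))) = 503738/((2553*679797)) = 503738/1735521741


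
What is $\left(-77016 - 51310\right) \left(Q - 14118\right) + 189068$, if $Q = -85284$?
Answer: $12756050120$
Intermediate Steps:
$\left(-77016 - 51310\right) \left(Q - 14118\right) + 189068 = \left(-77016 - 51310\right) \left(-85284 - 14118\right) + 189068 = \left(-128326\right) \left(-99402\right) + 189068 = 12755861052 + 189068 = 12756050120$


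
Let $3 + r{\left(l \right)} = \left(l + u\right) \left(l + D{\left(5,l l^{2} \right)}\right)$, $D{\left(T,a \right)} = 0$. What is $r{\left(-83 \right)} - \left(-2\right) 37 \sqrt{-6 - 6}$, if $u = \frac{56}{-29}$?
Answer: $\frac{204342}{29} + 148 i \sqrt{3} \approx 7046.3 + 256.34 i$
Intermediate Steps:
$u = - \frac{56}{29}$ ($u = 56 \left(- \frac{1}{29}\right) = - \frac{56}{29} \approx -1.931$)
$r{\left(l \right)} = -3 + l \left(- \frac{56}{29} + l\right)$ ($r{\left(l \right)} = -3 + \left(l - \frac{56}{29}\right) \left(l + 0\right) = -3 + \left(- \frac{56}{29} + l\right) l = -3 + l \left(- \frac{56}{29} + l\right)$)
$r{\left(-83 \right)} - \left(-2\right) 37 \sqrt{-6 - 6} = \left(-3 + \left(-83\right)^{2} - - \frac{4648}{29}\right) - \left(-2\right) 37 \sqrt{-6 - 6} = \left(-3 + 6889 + \frac{4648}{29}\right) - - 74 \sqrt{-12} = \frac{204342}{29} - - 74 \cdot 2 i \sqrt{3} = \frac{204342}{29} - - 148 i \sqrt{3} = \frac{204342}{29} + 148 i \sqrt{3}$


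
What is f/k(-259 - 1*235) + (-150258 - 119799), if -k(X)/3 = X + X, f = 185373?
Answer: -266754525/988 ≈ -2.6999e+5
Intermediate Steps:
k(X) = -6*X (k(X) = -3*(X + X) = -6*X)
f/k(-259 - 1*235) + (-150258 - 119799) = 185373/((-6*(-259 - 1*235))) + (-150258 - 119799) = 185373/((-6*(-259 - 235))) - 270057 = 185373/((-6*(-494))) - 270057 = 185373/2964 - 270057 = 185373*(1/2964) - 270057 = 61791/988 - 270057 = -266754525/988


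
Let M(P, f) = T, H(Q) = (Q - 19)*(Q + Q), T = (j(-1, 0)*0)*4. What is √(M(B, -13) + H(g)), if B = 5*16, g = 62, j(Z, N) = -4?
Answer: 2*√1333 ≈ 73.021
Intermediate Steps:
B = 80
T = 0 (T = -4*0*4 = 0*4 = 0)
H(Q) = 2*Q*(-19 + Q) (H(Q) = (-19 + Q)*(2*Q) = 2*Q*(-19 + Q))
M(P, f) = 0
√(M(B, -13) + H(g)) = √(0 + 2*62*(-19 + 62)) = √(0 + 2*62*43) = √(0 + 5332) = √5332 = 2*√1333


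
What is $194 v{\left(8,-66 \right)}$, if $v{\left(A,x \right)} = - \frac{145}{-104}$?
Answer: $\frac{14065}{52} \approx 270.48$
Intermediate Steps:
$v{\left(A,x \right)} = \frac{145}{104}$ ($v{\left(A,x \right)} = \left(-145\right) \left(- \frac{1}{104}\right) = \frac{145}{104}$)
$194 v{\left(8,-66 \right)} = 194 \cdot \frac{145}{104} = \frac{14065}{52}$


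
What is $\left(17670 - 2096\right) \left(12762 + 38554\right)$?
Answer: $799195384$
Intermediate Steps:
$\left(17670 - 2096\right) \left(12762 + 38554\right) = 15574 \cdot 51316 = 799195384$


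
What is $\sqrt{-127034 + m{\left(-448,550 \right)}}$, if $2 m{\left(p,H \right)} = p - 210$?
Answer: $i \sqrt{127363} \approx 356.88 i$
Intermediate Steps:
$m{\left(p,H \right)} = -105 + \frac{p}{2}$ ($m{\left(p,H \right)} = \frac{p - 210}{2} = \frac{-210 + p}{2} = -105 + \frac{p}{2}$)
$\sqrt{-127034 + m{\left(-448,550 \right)}} = \sqrt{-127034 + \left(-105 + \frac{1}{2} \left(-448\right)\right)} = \sqrt{-127034 - 329} = \sqrt{-127363} = i \sqrt{127363}$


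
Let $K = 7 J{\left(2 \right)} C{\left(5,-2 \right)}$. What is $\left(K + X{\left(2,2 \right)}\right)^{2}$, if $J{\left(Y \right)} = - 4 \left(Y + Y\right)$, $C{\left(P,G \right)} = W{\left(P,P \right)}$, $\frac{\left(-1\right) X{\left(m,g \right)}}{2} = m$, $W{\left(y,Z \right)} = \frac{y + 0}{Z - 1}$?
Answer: $20736$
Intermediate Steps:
$W{\left(y,Z \right)} = \frac{y}{-1 + Z}$
$X{\left(m,g \right)} = - 2 m$
$C{\left(P,G \right)} = \frac{P}{-1 + P}$
$J{\left(Y \right)} = - 8 Y$ ($J{\left(Y \right)} = - 4 \cdot 2 Y = - 8 Y$)
$K = -140$ ($K = 7 \left(\left(-8\right) 2\right) \frac{5}{-1 + 5} = 7 \left(-16\right) \frac{5}{4} = - 112 \cdot 5 \cdot \frac{1}{4} = \left(-112\right) \frac{5}{4} = -140$)
$\left(K + X{\left(2,2 \right)}\right)^{2} = \left(-140 - 4\right)^{2} = \left(-144\right)^{2} = 20736$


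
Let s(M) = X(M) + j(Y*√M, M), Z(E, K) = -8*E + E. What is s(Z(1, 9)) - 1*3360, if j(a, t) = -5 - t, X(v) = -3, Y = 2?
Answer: -3361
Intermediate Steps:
Z(E, K) = -7*E
s(M) = -8 - M (s(M) = -3 + (-5 - M) = -8 - M)
s(Z(1, 9)) - 1*3360 = (-8 - (-7)) - 1*3360 = (-8 - 1*(-7)) - 3360 = (-8 + 7) - 3360 = -1 - 3360 = -3361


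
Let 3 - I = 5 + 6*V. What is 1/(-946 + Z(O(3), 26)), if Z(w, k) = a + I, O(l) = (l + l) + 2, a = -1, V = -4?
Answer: -1/925 ≈ -0.0010811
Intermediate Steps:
I = 22 (I = 3 - (5 + 6*(-4)) = 3 - (5 - 24) = 3 - 1*(-19) = 3 + 19 = 22)
O(l) = 2 + 2*l (O(l) = 2*l + 2 = 2 + 2*l)
Z(w, k) = 21 (Z(w, k) = -1 + 22 = 21)
1/(-946 + Z(O(3), 26)) = 1/(-946 + 21) = 1/(-925) = -1/925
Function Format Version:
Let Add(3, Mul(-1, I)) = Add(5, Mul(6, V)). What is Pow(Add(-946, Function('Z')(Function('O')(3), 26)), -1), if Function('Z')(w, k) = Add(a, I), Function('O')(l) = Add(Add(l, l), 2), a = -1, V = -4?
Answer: Rational(-1, 925) ≈ -0.0010811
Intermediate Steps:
I = 22 (I = Add(3, Mul(-1, Add(5, Mul(6, -4)))) = Add(3, Mul(-1, Add(5, -24))) = Add(3, Mul(-1, -19)) = Add(3, 19) = 22)
Function('O')(l) = Add(2, Mul(2, l)) (Function('O')(l) = Add(Mul(2, l), 2) = Add(2, Mul(2, l)))
Function('Z')(w, k) = 21 (Function('Z')(w, k) = Add(-1, 22) = 21)
Pow(Add(-946, Function('Z')(Function('O')(3), 26)), -1) = Pow(Add(-946, 21), -1) = Pow(-925, -1) = Rational(-1, 925)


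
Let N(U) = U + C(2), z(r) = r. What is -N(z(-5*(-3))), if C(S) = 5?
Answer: -20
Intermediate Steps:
N(U) = 5 + U (N(U) = U + 5 = 5 + U)
-N(z(-5*(-3))) = -(5 - 5*(-3)) = -(5 + 15) = -1*20 = -20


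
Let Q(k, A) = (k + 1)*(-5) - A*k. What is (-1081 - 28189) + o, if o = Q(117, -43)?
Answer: -24829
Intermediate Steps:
Q(k, A) = -5 - 5*k - A*k (Q(k, A) = (1 + k)*(-5) - A*k = (-5 - 5*k) - A*k = -5 - 5*k - A*k)
o = 4441 (o = -5 - 5*117 - 1*(-43)*117 = -5 - 585 + 5031 = 4441)
(-1081 - 28189) + o = (-1081 - 28189) + 4441 = -29270 + 4441 = -24829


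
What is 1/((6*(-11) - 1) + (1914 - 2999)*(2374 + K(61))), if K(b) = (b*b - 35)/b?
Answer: -61/161126587 ≈ -3.7858e-7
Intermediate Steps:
K(b) = (-35 + b²)/b (K(b) = (b² - 35)/b = (-35 + b²)/b)
1/((6*(-11) - 1) + (1914 - 2999)*(2374 + K(61))) = 1/((6*(-11) - 1) + (1914 - 2999)*(2374 + (61 - 35/61))) = 1/((-66 - 1) - 1085*(2374 + (61 - 35*1/61))) = 1/(-67 - 1085*(2374 + (61 - 35/61))) = 1/(-67 - 1085*(2374 + 3686/61)) = 1/(-67 - 1085*148500/61) = 1/(-67 - 161122500/61) = 1/(-161126587/61) = -61/161126587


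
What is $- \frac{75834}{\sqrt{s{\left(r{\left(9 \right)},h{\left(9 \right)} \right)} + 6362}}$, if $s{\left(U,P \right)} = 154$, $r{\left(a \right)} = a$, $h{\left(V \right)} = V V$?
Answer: $- \frac{12639 \sqrt{181}}{181} \approx -939.45$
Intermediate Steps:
$h{\left(V \right)} = V^{2}$
$- \frac{75834}{\sqrt{s{\left(r{\left(9 \right)},h{\left(9 \right)} \right)} + 6362}} = - \frac{75834}{\sqrt{154 + 6362}} = - \frac{75834}{\sqrt{6516}} = - \frac{75834}{6 \sqrt{181}} = - 75834 \frac{\sqrt{181}}{1086} = - \frac{12639 \sqrt{181}}{181}$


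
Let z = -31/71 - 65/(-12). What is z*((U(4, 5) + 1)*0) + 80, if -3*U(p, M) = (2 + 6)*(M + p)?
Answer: 80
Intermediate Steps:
U(p, M) = -8*M/3 - 8*p/3 (U(p, M) = -(2 + 6)*(M + p)/3 = -8*(M + p)/3 = -(8*M + 8*p)/3 = -8*M/3 - 8*p/3)
z = 4243/852 (z = -31*1/71 - 65*(-1/12) = -31/71 + 65/12 = 4243/852 ≈ 4.9800)
z*((U(4, 5) + 1)*0) + 80 = 4243*(((-8/3*5 - 8/3*4) + 1)*0)/852 + 80 = 4243*(((-40/3 - 32/3) + 1)*0)/852 + 80 = 4243*((-24 + 1)*0)/852 + 80 = 4243*(-23*0)/852 + 80 = (4243/852)*0 + 80 = 0 + 80 = 80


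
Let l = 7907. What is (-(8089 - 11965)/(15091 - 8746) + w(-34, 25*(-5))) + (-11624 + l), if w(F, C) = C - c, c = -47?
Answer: -8025133/2115 ≈ -3794.4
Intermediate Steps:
w(F, C) = 47 + C (w(F, C) = C - 1*(-47) = C + 47 = 47 + C)
(-(8089 - 11965)/(15091 - 8746) + w(-34, 25*(-5))) + (-11624 + l) = (-(8089 - 11965)/(15091 - 8746) + (47 + 25*(-5))) + (-11624 + 7907) = (-(-3876)/6345 + (47 - 125)) - 3717 = (-(-3876)/6345 - 78) - 3717 = (-1*(-1292/2115) - 78) - 3717 = (1292/2115 - 78) - 3717 = -163678/2115 - 3717 = -8025133/2115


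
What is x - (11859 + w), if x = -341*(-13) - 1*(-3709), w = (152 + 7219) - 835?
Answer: -10253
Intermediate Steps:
w = 6536 (w = 7371 - 835 = 6536)
x = 8142 (x = 4433 + 3709 = 8142)
x - (11859 + w) = 8142 - (11859 + 6536) = 8142 - 1*18395 = 8142 - 18395 = -10253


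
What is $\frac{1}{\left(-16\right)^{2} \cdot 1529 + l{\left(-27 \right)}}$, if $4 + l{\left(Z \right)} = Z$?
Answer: $\frac{1}{391393} \approx 2.555 \cdot 10^{-6}$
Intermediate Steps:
$l{\left(Z \right)} = -4 + Z$
$\frac{1}{\left(-16\right)^{2} \cdot 1529 + l{\left(-27 \right)}} = \frac{1}{\left(-16\right)^{2} \cdot 1529 - 31} = \frac{1}{256 \cdot 1529 - 31} = \frac{1}{391424 - 31} = \frac{1}{391393}$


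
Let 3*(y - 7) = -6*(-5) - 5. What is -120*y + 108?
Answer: -1732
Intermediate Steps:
y = 46/3 (y = 7 + (-6*(-5) - 5)/3 = 7 + (30 - 5)/3 = 7 + (⅓)*25 = 7 + 25/3 = 46/3 ≈ 15.333)
-120*y + 108 = -120*46/3 + 108 = -1840 + 108 = -1732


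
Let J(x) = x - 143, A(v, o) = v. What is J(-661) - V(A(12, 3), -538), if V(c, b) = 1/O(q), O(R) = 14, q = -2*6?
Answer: -11257/14 ≈ -804.07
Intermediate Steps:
q = -12 (q = -1*12 = -12)
J(x) = -143 + x
V(c, b) = 1/14
J(-661) - V(A(12, 3), -538) = (-143 - 661) - 1*1/14 = -804 - 1/14 = -11257/14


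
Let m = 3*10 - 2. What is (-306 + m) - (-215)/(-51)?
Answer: -14393/51 ≈ -282.22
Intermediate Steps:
m = 28 (m = 30 - 2 = 28)
(-306 + m) - (-215)/(-51) = (-306 + 28) - (-215)/(-51) = -278 - (-215)*(-1)/51 = -278 - 1*215/51 = -278 - 215/51 = -14393/51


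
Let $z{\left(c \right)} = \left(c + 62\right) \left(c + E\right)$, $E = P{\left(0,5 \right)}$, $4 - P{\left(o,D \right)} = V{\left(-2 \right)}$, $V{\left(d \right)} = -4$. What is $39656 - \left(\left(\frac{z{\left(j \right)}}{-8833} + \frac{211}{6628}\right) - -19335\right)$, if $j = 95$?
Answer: $\frac{1189800782429}{58545124} \approx 20323.0$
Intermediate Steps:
$P{\left(o,D \right)} = 8$ ($P{\left(o,D \right)} = 4 - -4 = 4 + 4 = 8$)
$E = 8$
$z{\left(c \right)} = \left(8 + c\right) \left(62 + c\right)$ ($z{\left(c \right)} = \left(c + 62\right) \left(c + 8\right) = \left(62 + c\right) \left(8 + c\right) = \left(8 + c\right) \left(62 + c\right)$)
$39656 - \left(\left(\frac{z{\left(j \right)}}{-8833} + \frac{211}{6628}\right) - -19335\right) = 39656 - \left(\left(\frac{496 + 95^{2} + 70 \cdot 95}{-8833} + \frac{211}{6628}\right) - -19335\right) = 39656 - \left(\left(\left(496 + 9025 + 6650\right) \left(- \frac{1}{8833}\right) + 211 \cdot \frac{1}{6628}\right) + 19335\right) = 39656 - \left(\left(16171 \left(- \frac{1}{8833}\right) + \frac{211}{6628}\right) + 19335\right) = 39656 - \left(\left(- \frac{16171}{8833} + \frac{211}{6628}\right) + 19335\right) = 39656 - \left(- \frac{105317625}{58545124} + 19335\right) = 39656 - \frac{1131864654915}{58545124} = \frac{1189800782429}{58545124}$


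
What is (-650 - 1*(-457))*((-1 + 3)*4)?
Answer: -1544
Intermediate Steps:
(-650 - 1*(-457))*((-1 + 3)*4) = (-650 + 457)*(2*4) = -193*8 = -1544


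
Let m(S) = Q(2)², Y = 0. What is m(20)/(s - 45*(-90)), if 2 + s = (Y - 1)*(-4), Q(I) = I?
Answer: 1/1013 ≈ 0.00098717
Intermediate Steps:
s = 2 (s = -2 + (0 - 1)*(-4) = -2 - 1*(-4) = -2 + 4 = 2)
m(S) = 4 (m(S) = 2² = 4)
m(20)/(s - 45*(-90)) = 4/(2 - 45*(-90)) = 4/(2 + 4050) = 4/4052 = 4*(1/4052) = 1/1013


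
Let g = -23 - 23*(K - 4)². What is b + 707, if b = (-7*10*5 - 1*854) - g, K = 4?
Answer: -474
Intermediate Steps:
g = -23 (g = -23 - 23*(4 - 4)² = -23 - 23*0² = -23 - 23*0 = -23 + 0 = -23)
b = -1181 (b = (-7*10*5 - 1*854) - 1*(-23) = (-70*5 - 854) + 23 = (-350 - 854) + 23 = -1204 + 23 = -1181)
b + 707 = -1181 + 707 = -474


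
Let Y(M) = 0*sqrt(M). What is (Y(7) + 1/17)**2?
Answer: 1/289 ≈ 0.0034602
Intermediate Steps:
Y(M) = 0
(Y(7) + 1/17)**2 = (0 + 1/17)**2 = (1/17)**2 = 1/289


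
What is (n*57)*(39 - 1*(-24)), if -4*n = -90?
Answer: 161595/2 ≈ 80798.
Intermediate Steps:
n = 45/2 (n = -¼*(-90) = 45/2 ≈ 22.500)
(n*57)*(39 - 1*(-24)) = ((45/2)*57)*(39 - 1*(-24)) = 2565*(39 + 24)/2 = (2565/2)*63 = 161595/2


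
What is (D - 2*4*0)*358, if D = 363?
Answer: 129954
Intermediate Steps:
(D - 2*4*0)*358 = (363 - 2*4*0)*358 = (363 - 8*0)*358 = (363 + 0)*358 = 363*358 = 129954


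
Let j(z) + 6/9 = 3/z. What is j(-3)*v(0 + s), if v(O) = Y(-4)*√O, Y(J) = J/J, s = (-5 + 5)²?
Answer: 0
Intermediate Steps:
s = 0 (s = 0² = 0)
Y(J) = 1
j(z) = -⅔ + 3/z
v(O) = √O (v(O) = 1*√O = √O)
j(-3)*v(0 + s) = (-⅔ + 3/(-3))*√(0 + 0) = (-⅔ + 3*(-⅓))*√0 = (-⅔ - 1)*0 = -5/3*0 = 0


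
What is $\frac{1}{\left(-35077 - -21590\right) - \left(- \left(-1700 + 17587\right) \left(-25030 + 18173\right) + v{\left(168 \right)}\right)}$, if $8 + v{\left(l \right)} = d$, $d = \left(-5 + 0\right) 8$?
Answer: $- \frac{1}{108950598} \approx -9.1785 \cdot 10^{-9}$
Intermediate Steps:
$d = -40$ ($d = \left(-5\right) 8 = -40$)
$v{\left(l \right)} = -48$ ($v{\left(l \right)} = -8 - 40 = -48$)
$\frac{1}{\left(-35077 - -21590\right) - \left(- \left(-1700 + 17587\right) \left(-25030 + 18173\right) + v{\left(168 \right)}\right)} = \frac{1}{\left(-35077 - -21590\right) + \left(\left(-1700 + 17587\right) \left(-25030 + 18173\right) - -48\right)} = \frac{1}{\left(-35077 + 21590\right) + \left(15887 \left(-6857\right) + 48\right)} = \frac{1}{-13487 + \left(-108937159 + 48\right)} = \frac{1}{-13487 - 108937111} = \frac{1}{-108950598} = - \frac{1}{108950598}$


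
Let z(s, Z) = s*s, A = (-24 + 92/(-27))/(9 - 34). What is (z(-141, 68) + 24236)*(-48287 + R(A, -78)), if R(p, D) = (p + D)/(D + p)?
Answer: -2130233462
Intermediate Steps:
A = 148/135 (A = (-24 + 92*(-1/27))/(-25) = (-24 - 92/27)*(-1/25) = -740/27*(-1/25) = 148/135 ≈ 1.0963)
z(s, Z) = s²
R(p, D) = 1 (R(p, D) = (D + p)/(D + p) = 1)
(z(-141, 68) + 24236)*(-48287 + R(A, -78)) = ((-141)² + 24236)*(-48287 + 1) = (19881 + 24236)*(-48286) = 44117*(-48286) = -2130233462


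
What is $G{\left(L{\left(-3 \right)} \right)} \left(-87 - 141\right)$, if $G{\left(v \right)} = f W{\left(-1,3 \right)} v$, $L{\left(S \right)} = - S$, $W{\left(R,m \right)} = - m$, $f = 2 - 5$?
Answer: $-6156$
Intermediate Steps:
$f = -3$
$G{\left(v \right)} = 9 v$ ($G{\left(v \right)} = - 3 \left(\left(-1\right) 3\right) v = \left(-3\right) \left(-3\right) v = 9 v$)
$G{\left(L{\left(-3 \right)} \right)} \left(-87 - 141\right) = 9 \left(\left(-1\right) \left(-3\right)\right) \left(-87 - 141\right) = 9 \cdot 3 \left(-228\right) = 27 \left(-228\right) = -6156$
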